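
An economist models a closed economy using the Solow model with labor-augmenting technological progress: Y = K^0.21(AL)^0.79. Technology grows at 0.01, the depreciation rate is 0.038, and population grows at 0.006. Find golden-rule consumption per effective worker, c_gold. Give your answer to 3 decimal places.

c_gold ≈ 1.133

Break-even investment rate: n + g + δ = 0.006 + 0.01 + 0.038 = 0.054.
Maximizing c = f(k) − (n+g+δ)·k gives f'(k) = n+g+δ, i.e. 0.21·k^(0.21−1) = 0.054, so k_gold = (0.21/0.054)^(1/0.79) ≈ 5.5797.
y_gold = 5.5797^0.21 ≈ 1.4348.
c_gold = y_gold − (n+g+δ)·k_gold = 1.4348 − 0.054·5.5797 ≈ 1.1335.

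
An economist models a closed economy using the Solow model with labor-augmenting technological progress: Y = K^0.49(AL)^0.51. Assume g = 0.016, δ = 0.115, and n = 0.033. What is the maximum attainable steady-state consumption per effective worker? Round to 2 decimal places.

n + g + δ = 0.033 + 0.016 + 0.115 = 0.164.
At the golden rule the marginal product of capital equals n+g+δ: 0.49·k^(0.49−1) = 0.164. Solving, k_gold = (0.49/0.164)^(1/0.51) ≈ 8.5519.
y_gold = 8.5519^0.49 ≈ 2.8623.
c_gold = y_gold − (n+g+δ)·k_gold = 2.8623 − 0.164·8.5519 ≈ 1.4598.

c_gold ≈ 1.46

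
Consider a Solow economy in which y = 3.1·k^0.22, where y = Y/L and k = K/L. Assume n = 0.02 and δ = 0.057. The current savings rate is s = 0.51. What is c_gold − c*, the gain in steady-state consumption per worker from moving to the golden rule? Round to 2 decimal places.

n + δ = 0.02 + 0.057 = 0.077.
Current steady state (s = 0.51): k* = (0.51·3.1/0.077)^(1/0.78) ≈ 48.1523, y* = 3.1·48.1523^0.22 ≈ 7.2701, c* = (1−0.51)·7.2701 ≈ 3.5623.
Setting f'(k) = n+δ gives 0.22·3.1·k^(0.22−1) = 0.077, hence k_gold = (0.22·3.1/0.077)^(1/0.78) ≈ 16.3862.
y_gold = 3.1·16.3862^0.22 ≈ 5.7352, c_gold = y_gold − 0.077·k_gold ≈ 4.4734.
Gain: Δc = 4.4734 − 3.5623 ≈ 0.9111.

Δc ≈ 0.91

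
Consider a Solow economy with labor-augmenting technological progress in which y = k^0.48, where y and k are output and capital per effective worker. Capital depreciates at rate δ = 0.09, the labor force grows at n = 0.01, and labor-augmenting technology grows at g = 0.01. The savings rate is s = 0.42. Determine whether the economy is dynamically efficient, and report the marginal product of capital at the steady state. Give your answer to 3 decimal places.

The effective depreciation rate is n + g + δ = 0.01 + 0.01 + 0.09 = 0.11.
Steady-state k*: s·k^0.48 = 0.11·k gives k* = (0.42/0.11)^(1/0.52) ≈ 13.1509.
MPK = 0.48·13.1509^(-0.52) ≈ 0.1257.
MPK > n+g+δ = 0.11, so the economy is dynamically efficient (under-saving).

dynamically efficient; MPK ≈ 0.126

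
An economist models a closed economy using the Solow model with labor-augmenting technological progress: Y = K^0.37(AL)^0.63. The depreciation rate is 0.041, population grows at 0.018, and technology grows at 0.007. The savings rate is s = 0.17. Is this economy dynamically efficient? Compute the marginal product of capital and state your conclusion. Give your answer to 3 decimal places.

n + g + δ = 0.018 + 0.007 + 0.041 = 0.066.
Steady-state k*: s·k^0.37 = 0.066·k gives k* = (0.17/0.066)^(1/0.63) ≈ 4.4898.
MPK = 0.37·4.4898^(-0.63) ≈ 0.1436.
MPK > n+g+δ = 0.066, so the economy is dynamically efficient (under-saving).

dynamically efficient; MPK ≈ 0.144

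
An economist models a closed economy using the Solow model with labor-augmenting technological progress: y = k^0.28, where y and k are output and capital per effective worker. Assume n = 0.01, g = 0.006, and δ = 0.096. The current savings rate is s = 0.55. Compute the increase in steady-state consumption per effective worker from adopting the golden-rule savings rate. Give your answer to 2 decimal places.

The effective depreciation rate is n + g + δ = 0.01 + 0.006 + 0.096 = 0.112.
Current steady state (s = 0.55): k* = (0.55/0.112)^(1/0.72) ≈ 9.1185, y* = 9.1185^0.28 ≈ 1.8569, c* = (1−0.55)·1.8569 ≈ 0.8356.
At the golden rule the marginal product of capital equals n+g+δ: 0.28·k^(0.28−1) = 0.112. Solving, k_gold = (0.28/0.112)^(1/0.72) ≈ 3.5702.
y_gold = 3.5702^0.28 ≈ 1.4281, c_gold = y_gold − 0.112·k_gold ≈ 1.0282.
Gain: Δc = 1.0282 − 0.8356 ≈ 0.1926.

Δc ≈ 0.19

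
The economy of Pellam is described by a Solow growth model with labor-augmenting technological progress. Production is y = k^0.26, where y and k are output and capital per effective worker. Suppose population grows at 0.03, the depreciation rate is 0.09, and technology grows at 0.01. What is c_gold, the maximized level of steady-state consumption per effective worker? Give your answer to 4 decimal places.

c_gold ≈ 0.9441

Break-even investment rate: n + g + δ = 0.03 + 0.01 + 0.09 = 0.13.
At the golden rule the marginal product of capital equals n+g+δ: 0.26·k^(0.26−1) = 0.13. Solving, k_gold = (0.26/0.13)^(1/0.74) ≈ 2.5515.
y_gold = 2.5515^0.26 ≈ 1.2758.
c_gold = y_gold − (n+g+δ)·k_gold = 1.2758 − 0.13·2.5515 ≈ 0.9441.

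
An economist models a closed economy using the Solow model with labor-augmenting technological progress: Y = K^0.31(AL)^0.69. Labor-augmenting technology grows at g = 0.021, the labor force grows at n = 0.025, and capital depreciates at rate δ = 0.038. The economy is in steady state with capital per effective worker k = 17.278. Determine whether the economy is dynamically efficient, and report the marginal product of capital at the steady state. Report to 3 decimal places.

dynamically inefficient; MPK ≈ 0.043

n + g + δ = 0.025 + 0.021 + 0.038 = 0.084.
MPK = 0.31·k^(0.31−1) = 0.31·17.278^(-0.69) ≈ 0.0434.
MPK < 0.084, so the economy is dynamically inefficient (over-saving).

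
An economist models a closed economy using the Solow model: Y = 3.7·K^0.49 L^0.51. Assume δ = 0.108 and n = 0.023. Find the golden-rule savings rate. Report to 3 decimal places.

The effective depreciation rate is n + δ = 0.023 + 0.108 = 0.131.
At the golden rule MPK = n+δ, and in any Cobb-Douglas steady state s = (n+δ)·k/y = MPK·k/y = capital's share 0.49.

s_gold = 0.490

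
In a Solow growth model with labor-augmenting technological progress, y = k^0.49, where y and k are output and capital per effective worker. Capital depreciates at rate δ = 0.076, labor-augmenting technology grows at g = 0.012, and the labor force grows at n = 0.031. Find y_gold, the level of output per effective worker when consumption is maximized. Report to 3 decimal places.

Capital per effective worker breaks even when investment replaces (n + g + δ)·k; here n + g + δ = 0.119.
Maximizing c = f(k) − (n+g+δ)·k gives f'(k) = n+g+δ, i.e. 0.49·k^(0.49−1) = 0.119, so k_gold = (0.49/0.119)^(1/0.51) ≈ 16.0396.
Output: y_gold = k_gold^0.49 = 16.0396^0.49 ≈ 3.8953.

y_gold ≈ 3.895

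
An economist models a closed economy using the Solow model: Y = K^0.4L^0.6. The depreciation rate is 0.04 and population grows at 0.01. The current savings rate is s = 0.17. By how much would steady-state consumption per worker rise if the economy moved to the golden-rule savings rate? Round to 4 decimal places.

Δc ≈ 0.5233

n + δ = 0.01 + 0.04 = 0.05.
Current steady state (s = 0.17): k* = (0.17/0.05)^(1/0.6) ≈ 7.6877, y* = 7.6877^0.4 ≈ 2.2611, c* = (1−0.17)·2.2611 ≈ 1.8767.
Golden rule sets MPK = n+δ: 0.4·k^(0.4−1) = 0.05, so k_gold = (0.4/0.05)^(1/0.6) ≈ 32.0000.
y_gold = 32.0000^0.4 ≈ 4.0000, c_gold = y_gold − 0.05·k_gold ≈ 2.4000.
Gain: Δc = 2.4000 − 1.8767 ≈ 0.5233.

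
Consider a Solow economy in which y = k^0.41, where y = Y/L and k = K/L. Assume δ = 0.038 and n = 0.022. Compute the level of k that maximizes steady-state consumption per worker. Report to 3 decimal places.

n + δ = 0.022 + 0.038 = 0.06.
Maximizing c = f(k) − (n+δ)·k gives f'(k) = n+δ, i.e. 0.41·k^(0.41−1) = 0.06, so k_gold = (0.41/0.06)^(1/0.59) ≈ 25.9795.

k_gold ≈ 25.980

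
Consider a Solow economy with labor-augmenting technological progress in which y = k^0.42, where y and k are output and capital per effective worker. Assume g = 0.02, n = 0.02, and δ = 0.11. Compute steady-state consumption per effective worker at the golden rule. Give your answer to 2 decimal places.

Break-even investment rate: n + g + δ = 0.02 + 0.02 + 0.11 = 0.15.
Maximizing c = f(k) − (n+g+δ)·k gives f'(k) = n+g+δ, i.e. 0.42·k^(0.42−1) = 0.15, so k_gold = (0.42/0.15)^(1/0.58) ≈ 5.9015.
y_gold = 5.9015^0.42 ≈ 2.1077.
c_gold = y_gold − (n+g+δ)·k_gold = 2.1077 − 0.15·5.9015 ≈ 1.2225.

c_gold ≈ 1.22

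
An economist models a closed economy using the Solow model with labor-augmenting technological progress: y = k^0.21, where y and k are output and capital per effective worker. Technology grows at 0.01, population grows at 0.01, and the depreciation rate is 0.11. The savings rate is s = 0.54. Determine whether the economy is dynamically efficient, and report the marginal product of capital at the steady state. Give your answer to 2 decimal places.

Break-even investment rate: n + g + δ = 0.01 + 0.01 + 0.11 = 0.13.
Steady-state k*: s·k^0.21 = 0.13·k gives k* = (0.54/0.13)^(1/0.79) ≈ 6.0652.
MPK = 0.21·6.0652^(-0.79) ≈ 0.0506.
MPK < n+g+δ = 0.13, so the economy is dynamically inefficient (over-saving).

dynamically inefficient; MPK ≈ 0.05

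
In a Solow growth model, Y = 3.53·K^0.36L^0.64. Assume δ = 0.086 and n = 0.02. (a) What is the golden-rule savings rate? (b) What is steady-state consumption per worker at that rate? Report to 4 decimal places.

(a) s_gold = 0.3600; (b) c_gold ≈ 9.1362

Break-even investment rate: n + δ = 0.02 + 0.086 = 0.106.
For Cobb-Douglas, s_gold equals capital's share: s_gold = 0.36.
At the golden rule the marginal product of capital equals n+δ: 0.36·3.53·k^(0.36−1) = 0.106. Solving, k_gold = (0.36·3.53/0.106)^(1/0.64) ≈ 48.4820.
y_gold = 3.53·48.4820^0.36 ≈ 14.2752; c_gold = (1−0.36)·y_gold ≈ 9.1362.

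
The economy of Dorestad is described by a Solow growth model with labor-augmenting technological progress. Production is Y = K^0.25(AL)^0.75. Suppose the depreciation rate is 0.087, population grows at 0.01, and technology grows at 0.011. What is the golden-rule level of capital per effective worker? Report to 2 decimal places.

k_gold ≈ 3.06

The effective depreciation rate is n + g + δ = 0.01 + 0.011 + 0.087 = 0.108.
At the golden rule the marginal product of capital equals n+g+δ: 0.25·k^(0.25−1) = 0.108. Solving, k_gold = (0.25/0.108)^(1/0.75) ≈ 3.0621.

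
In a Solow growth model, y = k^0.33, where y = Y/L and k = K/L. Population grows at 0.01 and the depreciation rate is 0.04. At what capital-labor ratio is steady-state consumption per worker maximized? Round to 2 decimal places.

n + δ = 0.01 + 0.04 = 0.05.
Golden rule sets MPK = n+δ: 0.33·k^(0.33−1) = 0.05, so k_gold = (0.33/0.05)^(1/0.67) ≈ 16.7186.

k_gold ≈ 16.72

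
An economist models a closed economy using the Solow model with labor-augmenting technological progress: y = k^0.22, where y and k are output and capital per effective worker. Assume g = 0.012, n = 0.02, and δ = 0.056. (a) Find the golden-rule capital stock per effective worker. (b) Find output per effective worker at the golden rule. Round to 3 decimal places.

(a) k_gold ≈ 3.237; (b) y_gold ≈ 1.295

The effective depreciation rate is n + g + δ = 0.02 + 0.012 + 0.056 = 0.088.
Golden rule sets MPK = n+g+δ: 0.22·k^(0.22−1) = 0.088, so k_gold = (0.22/0.088)^(1/0.78) ≈ 3.2373.
y_gold = 3.2373^0.22 ≈ 1.2949.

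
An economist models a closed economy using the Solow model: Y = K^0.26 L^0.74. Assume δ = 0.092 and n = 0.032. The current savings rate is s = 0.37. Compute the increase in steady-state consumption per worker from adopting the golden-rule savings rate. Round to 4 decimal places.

Capital per worker breaks even when investment replaces (n + δ)·k; here n + δ = 0.124.
Current steady state (s = 0.37): k* = (0.37/0.124)^(1/0.74) ≈ 4.3812, y* = 4.3812^0.26 ≈ 1.4683, c* = (1−0.37)·1.4683 ≈ 0.9250.
Golden rule sets MPK = n+δ: 0.26·k^(0.26−1) = 0.124, so k_gold = (0.26/0.124)^(1/0.74) ≈ 2.7198.
y_gold = 2.7198^0.26 ≈ 1.2971, c_gold = y_gold − 0.124·k_gold ≈ 0.9599.
Gain: Δc = 0.9599 − 0.9250 ≈ 0.0348.

Δc ≈ 0.0348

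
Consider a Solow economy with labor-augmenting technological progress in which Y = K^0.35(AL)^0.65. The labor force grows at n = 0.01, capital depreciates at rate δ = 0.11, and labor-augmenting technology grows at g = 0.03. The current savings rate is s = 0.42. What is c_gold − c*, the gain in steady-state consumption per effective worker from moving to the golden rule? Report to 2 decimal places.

Break-even investment rate: n + g + δ = 0.01 + 0.03 + 0.11 = 0.15.
Current steady state (s = 0.42): k* = (0.42/0.15)^(1/0.65) ≈ 4.8746, y* = 4.8746^0.35 ≈ 1.7409, c* = (1−0.42)·1.7409 ≈ 1.0097.
Maximizing c = f(k) − (n+g+δ)·k gives f'(k) = n+g+δ, i.e. 0.35·k^(0.35−1) = 0.15, so k_gold = (0.35/0.15)^(1/0.65) ≈ 3.6823.
y_gold = 3.6823^0.35 ≈ 1.5781, c_gold = y_gold − 0.15·k_gold ≈ 1.0258.
Gain: Δc = 1.0258 − 1.0097 ≈ 0.0161.

Δc ≈ 0.02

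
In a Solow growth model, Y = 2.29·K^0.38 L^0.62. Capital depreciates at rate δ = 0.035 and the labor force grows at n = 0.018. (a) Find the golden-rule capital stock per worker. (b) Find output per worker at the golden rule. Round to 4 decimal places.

(a) k_gold ≈ 91.2496; (b) y_gold ≈ 12.7269

Capital per worker breaks even when investment replaces (n + δ)·k; here n + δ = 0.053.
Maximizing c = f(k) − (n+δ)·k gives f'(k) = n+δ, i.e. 0.38·2.29·k^(0.38−1) = 0.053, so k_gold = (0.38·2.29/0.053)^(1/0.62) ≈ 91.2496.
y_gold = 2.29·91.2496^0.38 ≈ 12.7269.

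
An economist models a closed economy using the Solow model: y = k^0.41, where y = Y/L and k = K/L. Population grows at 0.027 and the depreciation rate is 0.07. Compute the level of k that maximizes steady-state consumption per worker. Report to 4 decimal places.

k_gold ≈ 11.5090

Capital per worker breaks even when investment replaces (n + δ)·k; here n + δ = 0.097.
At the golden rule the marginal product of capital equals n+δ: 0.41·k^(0.41−1) = 0.097. Solving, k_gold = (0.41/0.097)^(1/0.59) ≈ 11.5090.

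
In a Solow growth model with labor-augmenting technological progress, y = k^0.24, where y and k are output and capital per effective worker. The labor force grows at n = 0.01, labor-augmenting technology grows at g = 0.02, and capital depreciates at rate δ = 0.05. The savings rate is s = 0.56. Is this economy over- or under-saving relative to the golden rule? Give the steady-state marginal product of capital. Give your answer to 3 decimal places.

over-saving; MPK ≈ 0.034

The effective depreciation rate is n + g + δ = 0.01 + 0.02 + 0.05 = 0.08.
Steady-state k*: s·k^0.24 = 0.08·k gives k* = (0.56/0.08)^(1/0.76) ≈ 12.9411.
MPK = 0.24·12.9411^(-0.76) ≈ 0.0343.
MPK < n+g+δ = 0.08, so the economy is dynamically inefficient (over-saving).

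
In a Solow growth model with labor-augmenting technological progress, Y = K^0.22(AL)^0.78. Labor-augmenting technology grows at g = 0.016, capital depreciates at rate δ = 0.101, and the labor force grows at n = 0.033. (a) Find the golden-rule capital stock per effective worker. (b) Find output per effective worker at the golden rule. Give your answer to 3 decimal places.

(a) k_gold ≈ 1.634; (b) y_gold ≈ 1.114

Capital per effective worker breaks even when investment replaces (n + g + δ)·k; here n + g + δ = 0.15.
Maximizing c = f(k) − (n+g+δ)·k gives f'(k) = n+g+δ, i.e. 0.22·k^(0.22−1) = 0.15, so k_gold = (0.22/0.15)^(1/0.78) ≈ 1.6340.
y_gold = 1.6340^0.22 ≈ 1.1141.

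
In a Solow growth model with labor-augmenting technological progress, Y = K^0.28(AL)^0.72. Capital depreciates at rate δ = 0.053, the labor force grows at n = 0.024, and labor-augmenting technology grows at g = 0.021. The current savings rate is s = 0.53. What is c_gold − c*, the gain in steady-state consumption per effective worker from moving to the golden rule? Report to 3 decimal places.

Δc ≈ 0.177

Break-even investment rate: n + g + δ = 0.024 + 0.021 + 0.053 = 0.098.
Current steady state (s = 0.53): k* = (0.53/0.098)^(1/0.72) ≈ 10.4262, y* = 10.4262^0.28 ≈ 1.9279, c* = (1−0.53)·1.9279 ≈ 0.9061.
At the golden rule the marginal product of capital equals n+g+δ: 0.28·k^(0.28−1) = 0.098. Solving, k_gold = (0.28/0.098)^(1/0.72) ≈ 4.2977.
y_gold = 4.2977^0.28 ≈ 1.5042, c_gold = y_gold − 0.098·k_gold ≈ 1.0830.
Gain: Δc = 1.0830 − 0.9061 ≈ 0.1769.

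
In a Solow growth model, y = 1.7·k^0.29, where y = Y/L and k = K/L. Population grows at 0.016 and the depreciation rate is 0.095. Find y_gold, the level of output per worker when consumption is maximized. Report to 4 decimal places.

y_gold ≈ 3.1256

Break-even investment rate: n + δ = 0.016 + 0.095 = 0.111.
At the golden rule the marginal product of capital equals n+δ: 0.29·1.7·k^(0.29−1) = 0.111. Solving, k_gold = (0.29·1.7/0.111)^(1/0.71) ≈ 8.1659.
Output: y_gold = 1.7·k_gold^0.29 = 1.7·8.1659^0.29 ≈ 3.1256.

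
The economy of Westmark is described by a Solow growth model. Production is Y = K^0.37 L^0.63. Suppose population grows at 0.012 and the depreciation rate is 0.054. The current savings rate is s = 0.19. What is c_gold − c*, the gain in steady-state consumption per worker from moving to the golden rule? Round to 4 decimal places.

Δc ≈ 0.2267

The effective depreciation rate is n + δ = 0.012 + 0.054 = 0.066.
Current steady state (s = 0.19): k* = (0.19/0.066)^(1/0.63) ≈ 5.3568, y* = 5.3568^0.37 ≈ 1.8608, c* = (1−0.19)·1.8608 ≈ 1.5072.
At the golden rule the marginal product of capital equals n+δ: 0.37·k^(0.37−1) = 0.066. Solving, k_gold = (0.37/0.066)^(1/0.63) ≈ 15.4293.
y_gold = 15.4293^0.37 ≈ 2.7523, c_gold = y_gold − 0.066·k_gold ≈ 1.7339.
Gain: Δc = 1.7339 − 1.5072 ≈ 0.2267.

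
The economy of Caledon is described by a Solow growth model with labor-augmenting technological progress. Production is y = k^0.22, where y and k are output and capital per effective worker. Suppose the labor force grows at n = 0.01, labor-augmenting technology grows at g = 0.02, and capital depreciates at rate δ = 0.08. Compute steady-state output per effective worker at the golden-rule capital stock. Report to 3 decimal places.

n + g + δ = 0.01 + 0.02 + 0.08 = 0.11.
Golden rule sets MPK = n+g+δ: 0.22·k^(0.22−1) = 0.11, so k_gold = (0.22/0.11)^(1/0.78) ≈ 2.4318.
Output: y_gold = k_gold^0.22 = 2.4318^0.22 ≈ 1.2159.

y_gold ≈ 1.216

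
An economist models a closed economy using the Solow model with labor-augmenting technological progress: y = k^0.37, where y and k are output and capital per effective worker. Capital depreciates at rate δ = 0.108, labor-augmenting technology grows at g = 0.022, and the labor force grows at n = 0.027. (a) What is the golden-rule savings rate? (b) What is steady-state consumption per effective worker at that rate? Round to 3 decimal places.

(a) s_gold = 0.370; (b) c_gold ≈ 1.042

Break-even investment rate: n + g + δ = 0.027 + 0.022 + 0.108 = 0.157.
For Cobb-Douglas, s_gold equals capital's share: s_gold = 0.37.
Setting f'(k) = n+g+δ gives 0.37·k^(0.37−1) = 0.157, hence k_gold = (0.37/0.157)^(1/0.63) ≈ 3.8990.
y_gold = 3.8990^0.37 ≈ 1.6544; c_gold = (1−0.37)·y_gold ≈ 1.0423.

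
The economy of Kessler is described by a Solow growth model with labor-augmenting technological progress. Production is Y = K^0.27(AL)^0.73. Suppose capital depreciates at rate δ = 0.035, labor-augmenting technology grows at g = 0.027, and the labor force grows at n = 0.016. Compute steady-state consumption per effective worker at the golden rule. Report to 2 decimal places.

c_gold ≈ 1.16

The effective depreciation rate is n + g + δ = 0.016 + 0.027 + 0.035 = 0.078.
Maximizing c = f(k) − (n+g+δ)·k gives f'(k) = n+g+δ, i.e. 0.27·k^(0.27−1) = 0.078, so k_gold = (0.27/0.078)^(1/0.73) ≈ 5.4793.
y_gold = 5.4793^0.27 ≈ 1.5829.
c_gold = y_gold − (n+g+δ)·k_gold = 1.5829 − 0.078·5.4793 ≈ 1.1555.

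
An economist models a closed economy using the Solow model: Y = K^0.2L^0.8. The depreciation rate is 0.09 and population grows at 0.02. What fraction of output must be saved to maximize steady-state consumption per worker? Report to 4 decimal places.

s_gold = 0.2000

n + δ = 0.02 + 0.09 = 0.11.
At the golden rule MPK = n+δ, and in any Cobb-Douglas steady state s = (n+δ)·k/y = MPK·k/y = capital's share 0.2.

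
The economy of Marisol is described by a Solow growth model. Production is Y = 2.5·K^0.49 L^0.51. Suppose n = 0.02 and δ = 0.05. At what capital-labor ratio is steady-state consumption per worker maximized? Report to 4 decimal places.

The effective depreciation rate is n + δ = 0.02 + 0.05 = 0.07.
Setting f'(k) = n+δ gives 0.49·2.5·k^(0.49−1) = 0.07, hence k_gold = (0.49·2.5/0.07)^(1/0.51) ≈ 273.7345.

k_gold ≈ 273.7345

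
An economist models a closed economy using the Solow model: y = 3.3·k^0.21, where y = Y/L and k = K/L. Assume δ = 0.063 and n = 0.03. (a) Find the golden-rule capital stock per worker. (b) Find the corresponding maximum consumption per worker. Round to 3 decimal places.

Capital per worker breaks even when investment replaces (n + δ)·k; here n + δ = 0.093.
Golden rule sets MPK = n+δ: 0.21·3.3·k^(0.21−1) = 0.093, so k_gold = (0.21·3.3/0.093)^(1/0.79) ≈ 12.7091.
y_gold = 3.3·12.7091^0.21 ≈ 5.6283; c_gold = y_gold − 0.093·k_gold ≈ 4.4464.

(a) k_gold ≈ 12.709; (b) c_gold ≈ 4.446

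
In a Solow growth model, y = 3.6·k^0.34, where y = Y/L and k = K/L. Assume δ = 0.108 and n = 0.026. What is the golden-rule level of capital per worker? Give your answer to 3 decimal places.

k_gold ≈ 28.548

Capital per worker breaks even when investment replaces (n + δ)·k; here n + δ = 0.134.
Maximizing c = f(k) − (n+δ)·k gives f'(k) = n+δ, i.e. 0.34·3.6·k^(0.34−1) = 0.134, so k_gold = (0.34·3.6/0.134)^(1/0.66) ≈ 28.5477.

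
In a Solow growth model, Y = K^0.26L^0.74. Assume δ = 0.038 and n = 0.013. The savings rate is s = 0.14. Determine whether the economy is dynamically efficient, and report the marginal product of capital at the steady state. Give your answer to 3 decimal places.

Capital per worker breaks even when investment replaces (n + δ)·k; here n + δ = 0.051.
Steady-state k*: s·k^0.26 = 0.051·k gives k* = (0.14/0.051)^(1/0.74) ≈ 3.9142.
MPK = 0.26·3.9142^(-0.74) ≈ 0.0947.
MPK > n+δ = 0.051, so the economy is dynamically efficient (under-saving).

dynamically efficient; MPK ≈ 0.095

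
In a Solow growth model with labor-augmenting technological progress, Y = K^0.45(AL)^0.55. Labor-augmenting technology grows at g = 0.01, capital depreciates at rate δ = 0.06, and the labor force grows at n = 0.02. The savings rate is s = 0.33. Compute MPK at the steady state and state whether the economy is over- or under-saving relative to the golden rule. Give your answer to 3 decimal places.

under-saving; MPK ≈ 0.123

Capital per effective worker breaks even when investment replaces (n + g + δ)·k; here n + g + δ = 0.09.
Steady-state k*: s·k^0.45 = 0.09·k gives k* = (0.33/0.09)^(1/0.55) ≈ 10.6157.
MPK = 0.45·10.6157^(-0.55) ≈ 0.1227.
MPK > n+g+δ = 0.09, so the economy is dynamically efficient (under-saving).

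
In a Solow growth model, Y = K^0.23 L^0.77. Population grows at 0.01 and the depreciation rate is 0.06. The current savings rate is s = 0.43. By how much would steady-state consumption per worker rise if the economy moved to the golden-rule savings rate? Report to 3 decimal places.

Δc ≈ 0.118

n + δ = 0.01 + 0.06 = 0.07.
Current steady state (s = 0.43): k* = (0.43/0.07)^(1/0.77) ≈ 10.5647, y* = 10.5647^0.23 ≈ 1.7198, c* = (1−0.43)·1.7198 ≈ 0.9803.
At the golden rule the marginal product of capital equals n+δ: 0.23·k^(0.23−1) = 0.07. Solving, k_gold = (0.23/0.07)^(1/0.77) ≈ 4.6876.
y_gold = 4.6876^0.23 ≈ 1.4267, c_gold = y_gold − 0.07·k_gold ≈ 1.0985.
Gain: Δc = 1.0985 − 0.9803 ≈ 0.1182.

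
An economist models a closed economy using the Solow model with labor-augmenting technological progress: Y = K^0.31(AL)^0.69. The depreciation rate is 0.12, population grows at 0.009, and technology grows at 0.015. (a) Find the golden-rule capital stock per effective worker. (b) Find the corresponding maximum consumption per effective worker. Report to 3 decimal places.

(a) k_gold ≈ 3.038; (b) c_gold ≈ 0.974

Break-even investment rate: n + g + δ = 0.009 + 0.015 + 0.12 = 0.144.
Maximizing c = f(k) − (n+g+δ)·k gives f'(k) = n+g+δ, i.e. 0.31·k^(0.31−1) = 0.144, so k_gold = (0.31/0.144)^(1/0.69) ≈ 3.0381.
y_gold = 3.0381^0.31 ≈ 1.4113; c_gold = y_gold − 0.144·k_gold ≈ 0.9738.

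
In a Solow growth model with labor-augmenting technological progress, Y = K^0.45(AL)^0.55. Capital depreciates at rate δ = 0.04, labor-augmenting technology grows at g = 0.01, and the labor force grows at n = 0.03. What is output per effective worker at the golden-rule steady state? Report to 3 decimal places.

n + g + δ = 0.03 + 0.01 + 0.04 = 0.08.
Setting f'(k) = n+g+δ gives 0.45·k^(0.45−1) = 0.08, hence k_gold = (0.45/0.08)^(1/0.55) ≈ 23.1132.
Output: y_gold = k_gold^0.45 = 23.1132^0.45 ≈ 4.1090.

y_gold ≈ 4.109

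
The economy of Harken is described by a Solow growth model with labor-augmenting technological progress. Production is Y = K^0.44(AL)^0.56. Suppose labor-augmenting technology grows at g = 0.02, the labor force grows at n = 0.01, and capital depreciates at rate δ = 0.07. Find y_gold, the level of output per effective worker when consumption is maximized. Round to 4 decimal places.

n + g + δ = 0.01 + 0.02 + 0.07 = 0.1.
Golden rule sets MPK = n+g+δ: 0.44·k^(0.44−1) = 0.1, so k_gold = (0.44/0.1)^(1/0.56) ≈ 14.0936.
Output: y_gold = k_gold^0.44 = 14.0936^0.44 ≈ 3.2031.

y_gold ≈ 3.2031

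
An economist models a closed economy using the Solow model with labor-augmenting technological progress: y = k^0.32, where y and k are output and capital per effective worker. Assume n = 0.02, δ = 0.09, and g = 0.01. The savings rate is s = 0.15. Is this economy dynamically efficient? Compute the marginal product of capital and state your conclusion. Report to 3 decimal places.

dynamically efficient; MPK ≈ 0.256

n + g + δ = 0.02 + 0.01 + 0.09 = 0.12.
Steady-state k*: s·k^0.32 = 0.12·k gives k* = (0.15/0.12)^(1/0.68) ≈ 1.3884.
MPK = 0.32·1.3884^(-0.68) ≈ 0.2560.
MPK > n+g+δ = 0.12, so the economy is dynamically efficient (under-saving).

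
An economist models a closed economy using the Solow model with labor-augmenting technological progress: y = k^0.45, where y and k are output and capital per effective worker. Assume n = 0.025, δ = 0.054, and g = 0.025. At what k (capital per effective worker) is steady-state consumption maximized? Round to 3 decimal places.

Break-even investment rate: n + g + δ = 0.025 + 0.025 + 0.054 = 0.104.
Golden rule sets MPK = n+g+δ: 0.45·k^(0.45−1) = 0.104, so k_gold = (0.45/0.104)^(1/0.55) ≈ 14.3446.

k_gold ≈ 14.345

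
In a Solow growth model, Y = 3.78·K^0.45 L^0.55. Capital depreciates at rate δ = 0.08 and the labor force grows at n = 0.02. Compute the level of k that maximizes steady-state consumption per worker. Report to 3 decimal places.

The effective depreciation rate is n + δ = 0.02 + 0.08 = 0.1.
Maximizing c = f(k) − (n+δ)·k gives f'(k) = n+δ, i.e. 0.45·3.78·k^(0.45−1) = 0.1, so k_gold = (0.45·3.78/0.1)^(1/0.55) ≈ 172.8400.

k_gold ≈ 172.840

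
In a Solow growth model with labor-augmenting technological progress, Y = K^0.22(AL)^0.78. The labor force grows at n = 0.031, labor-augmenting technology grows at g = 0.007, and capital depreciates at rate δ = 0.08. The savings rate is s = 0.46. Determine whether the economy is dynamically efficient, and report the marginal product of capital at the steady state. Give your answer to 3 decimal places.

dynamically inefficient; MPK ≈ 0.056

Break-even investment rate: n + g + δ = 0.031 + 0.007 + 0.08 = 0.118.
Steady-state k*: s·k^0.22 = 0.118·k gives k* = (0.46/0.118)^(1/0.78) ≈ 5.7218.
MPK = 0.22·5.7218^(-0.78) ≈ 0.0564.
MPK < n+g+δ = 0.118, so the economy is dynamically inefficient (over-saving).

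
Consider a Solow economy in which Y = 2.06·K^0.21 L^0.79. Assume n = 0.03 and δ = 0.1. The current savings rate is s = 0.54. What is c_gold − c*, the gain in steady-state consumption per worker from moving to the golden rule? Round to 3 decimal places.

Δc ≈ 0.564

n + δ = 0.03 + 0.1 = 0.13.
Current steady state (s = 0.54): k* = (0.54·2.06/0.13)^(1/0.79) ≈ 15.1408, y* = 2.06·15.1408^0.21 ≈ 3.6450, c* = (1−0.54)·3.6450 ≈ 1.6767.
Setting f'(k) = n+δ gives 0.21·2.06·k^(0.21−1) = 0.13, hence k_gold = (0.21·2.06/0.13)^(1/0.79) ≈ 4.5808.
y_gold = 2.06·4.5808^0.21 ≈ 2.8357, c_gold = y_gold − 0.13·k_gold ≈ 2.2402.
Gain: Δc = 2.2402 − 1.6767 ≈ 0.5635.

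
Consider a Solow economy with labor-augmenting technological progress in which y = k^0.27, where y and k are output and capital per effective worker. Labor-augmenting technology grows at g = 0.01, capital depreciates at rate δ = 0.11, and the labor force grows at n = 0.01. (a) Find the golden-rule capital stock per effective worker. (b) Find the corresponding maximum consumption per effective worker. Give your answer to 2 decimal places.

(a) k_gold ≈ 2.72; (b) c_gold ≈ 0.96

Break-even investment rate: n + g + δ = 0.01 + 0.01 + 0.11 = 0.13.
Golden rule sets MPK = n+g+δ: 0.27·k^(0.27−1) = 0.13, so k_gold = (0.27/0.13)^(1/0.73) ≈ 2.7216.
y_gold = 2.7216^0.27 ≈ 1.3104; c_gold = y_gold − 0.13·k_gold ≈ 0.9566.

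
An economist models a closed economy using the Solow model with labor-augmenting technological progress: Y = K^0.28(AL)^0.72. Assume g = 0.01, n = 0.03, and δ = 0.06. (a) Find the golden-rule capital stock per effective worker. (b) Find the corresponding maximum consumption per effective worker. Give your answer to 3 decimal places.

n + g + δ = 0.03 + 0.01 + 0.06 = 0.1.
Maximizing c = f(k) − (n+g+δ)·k gives f'(k) = n+g+δ, i.e. 0.28·k^(0.28−1) = 0.1, so k_gold = (0.28/0.1)^(1/0.72) ≈ 4.1788.
y_gold = 4.1788^0.28 ≈ 1.4924; c_gold = y_gold − 0.1·k_gold ≈ 1.0746.

(a) k_gold ≈ 4.179; (b) c_gold ≈ 1.075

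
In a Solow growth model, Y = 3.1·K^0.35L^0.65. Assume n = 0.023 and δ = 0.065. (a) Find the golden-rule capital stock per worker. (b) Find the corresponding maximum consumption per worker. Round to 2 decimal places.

(a) k_gold ≈ 47.68; (b) c_gold ≈ 7.79

The effective depreciation rate is n + δ = 0.023 + 0.065 = 0.088.
Setting f'(k) = n+δ gives 0.35·3.1·k^(0.35−1) = 0.088, hence k_gold = (0.35·3.1/0.088)^(1/0.65) ≈ 47.6848.
y_gold = 3.1·47.6848^0.35 ≈ 11.9893; c_gold = y_gold − 0.088·k_gold ≈ 7.7931.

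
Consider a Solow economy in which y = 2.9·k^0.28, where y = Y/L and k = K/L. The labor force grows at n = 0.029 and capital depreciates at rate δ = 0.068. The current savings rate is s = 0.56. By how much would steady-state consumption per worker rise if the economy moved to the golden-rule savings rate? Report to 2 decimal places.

Δc ≈ 0.95

Break-even investment rate: n + δ = 0.029 + 0.068 = 0.097.
Current steady state (s = 0.56): k* = (0.56·2.9/0.097)^(1/0.72) ≈ 50.0890, y* = 2.9·50.0890^0.28 ≈ 8.6761, c* = (1−0.56)·8.6761 ≈ 3.8175.
Golden rule sets MPK = n+δ: 0.28·2.9·k^(0.28−1) = 0.097, so k_gold = (0.28·2.9/0.097)^(1/0.72) ≈ 19.1269.
y_gold = 2.9·19.1269^0.28 ≈ 6.6261, c_gold = y_gold − 0.097·k_gold ≈ 4.7708.
Gain: Δc = 4.7708 − 3.8175 ≈ 0.9533.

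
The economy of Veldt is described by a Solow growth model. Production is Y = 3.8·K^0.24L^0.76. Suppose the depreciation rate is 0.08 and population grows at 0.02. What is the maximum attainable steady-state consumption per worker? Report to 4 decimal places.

c_gold ≈ 5.8043

Break-even investment rate: n + δ = 0.02 + 0.08 = 0.1.
At the golden rule the marginal product of capital equals n+δ: 0.24·3.8·k^(0.24−1) = 0.1. Solving, k_gold = (0.24·3.8/0.1)^(1/0.76) ≈ 18.3295.
y_gold = 3.8·18.3295^0.24 ≈ 7.6373.
c_gold = y_gold − (n+δ)·k_gold = 7.6373 − 0.1·18.3295 ≈ 5.8043.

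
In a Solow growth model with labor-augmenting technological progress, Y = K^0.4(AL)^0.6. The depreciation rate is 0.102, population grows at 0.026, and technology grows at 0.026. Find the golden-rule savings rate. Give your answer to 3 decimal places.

Break-even investment rate: n + g + δ = 0.026 + 0.026 + 0.102 = 0.154.
At the golden rule MPK = n+g+δ, and in any Cobb-Douglas steady state s = (n+g+δ)·k/y = MPK·k/y = capital's share 0.4.

s_gold = 0.400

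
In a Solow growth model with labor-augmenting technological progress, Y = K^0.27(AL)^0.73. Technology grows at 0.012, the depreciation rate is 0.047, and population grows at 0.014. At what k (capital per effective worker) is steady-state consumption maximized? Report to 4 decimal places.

k_gold ≈ 5.9998

Capital per effective worker breaks even when investment replaces (n + g + δ)·k; here n + g + δ = 0.073.
Maximizing c = f(k) − (n+g+δ)·k gives f'(k) = n+g+δ, i.e. 0.27·k^(0.27−1) = 0.073, so k_gold = (0.27/0.073)^(1/0.73) ≈ 5.9998.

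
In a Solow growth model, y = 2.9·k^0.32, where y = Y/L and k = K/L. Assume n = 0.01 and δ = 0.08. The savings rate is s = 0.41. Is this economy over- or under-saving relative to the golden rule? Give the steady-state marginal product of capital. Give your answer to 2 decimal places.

over-saving; MPK ≈ 0.07

The effective depreciation rate is n + δ = 0.01 + 0.08 = 0.09.
Steady-state k*: s·A·k^0.32 = 0.09·k gives k* = (0.41·2.9/0.09)^(1/0.68) ≈ 44.5082.
MPK = 0.32·2.9·44.5082^(-0.68) ≈ 0.0702.
MPK < n+δ = 0.09, so the economy is dynamically inefficient (over-saving).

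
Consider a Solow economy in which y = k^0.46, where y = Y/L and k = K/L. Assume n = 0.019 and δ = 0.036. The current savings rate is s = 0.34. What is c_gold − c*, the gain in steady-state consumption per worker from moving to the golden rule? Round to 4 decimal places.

Δc ≈ 0.1821

Capital per worker breaks even when investment replaces (n + δ)·k; here n + δ = 0.055.
Current steady state (s = 0.34): k* = (0.34/0.055)^(1/0.54) ≈ 29.1763, y* = 29.1763^0.46 ≈ 4.7197, c* = (1−0.34)·4.7197 ≈ 3.1150.
Golden rule sets MPK = n+δ: 0.46·k^(0.46−1) = 0.055, so k_gold = (0.46/0.055)^(1/0.54) ≈ 51.0669.
y_gold = 51.0669^0.46 ≈ 6.1058, c_gold = y_gold − 0.055·k_gold ≈ 3.2971.
Gain: Δc = 3.2971 − 3.1150 ≈ 0.1821.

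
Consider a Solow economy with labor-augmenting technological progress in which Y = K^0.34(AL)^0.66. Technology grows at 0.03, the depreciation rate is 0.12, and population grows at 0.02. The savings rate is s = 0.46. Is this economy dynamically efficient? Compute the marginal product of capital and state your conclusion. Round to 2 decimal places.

Break-even investment rate: n + g + δ = 0.02 + 0.03 + 0.12 = 0.17.
Steady-state k*: s·k^0.34 = 0.17·k gives k* = (0.46/0.17)^(1/0.66) ≈ 4.5187.
MPK = 0.34·4.5187^(-0.66) ≈ 0.1257.
MPK < n+g+δ = 0.17, so the economy is dynamically inefficient (over-saving).

dynamically inefficient; MPK ≈ 0.13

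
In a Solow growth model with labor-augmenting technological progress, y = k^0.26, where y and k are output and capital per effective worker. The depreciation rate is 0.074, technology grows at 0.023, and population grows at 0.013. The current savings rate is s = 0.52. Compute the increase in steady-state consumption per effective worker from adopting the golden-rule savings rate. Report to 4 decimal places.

Δc ≈ 0.1727

Capital per effective worker breaks even when investment replaces (n + g + δ)·k; here n + g + δ = 0.11.
Current steady state (s = 0.52): k* = (0.52/0.11)^(1/0.74) ≈ 8.1590, y* = 8.1590^0.26 ≈ 1.7259, c* = (1−0.52)·1.7259 ≈ 0.8285.
Maximizing c = f(k) − (n+g+δ)·k gives f'(k) = n+g+δ, i.e. 0.26·k^(0.26−1) = 0.11, so k_gold = (0.26/0.11)^(1/0.74) ≈ 3.1977.
y_gold = 3.1977^0.26 ≈ 1.3529, c_gold = y_gold − 0.11·k_gold ≈ 1.0011.
Gain: Δc = 1.0011 − 0.8285 ≈ 0.1727.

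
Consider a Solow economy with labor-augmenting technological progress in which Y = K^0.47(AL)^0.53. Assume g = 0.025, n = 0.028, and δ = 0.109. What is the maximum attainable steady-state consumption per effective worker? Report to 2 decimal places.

Capital per effective worker breaks even when investment replaces (n + g + δ)·k; here n + g + δ = 0.162.
Setting f'(k) = n+g+δ gives 0.47·k^(0.47−1) = 0.162, hence k_gold = (0.47/0.162)^(1/0.53) ≈ 7.4610.
y_gold = 7.4610^0.47 ≈ 2.5717.
c_gold = y_gold − (n+g+δ)·k_gold = 2.5717 − 0.162·7.4610 ≈ 1.3630.

c_gold ≈ 1.36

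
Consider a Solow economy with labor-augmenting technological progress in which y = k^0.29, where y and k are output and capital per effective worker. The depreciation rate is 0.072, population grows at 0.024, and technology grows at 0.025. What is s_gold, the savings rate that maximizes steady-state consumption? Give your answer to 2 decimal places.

Break-even investment rate: n + g + δ = 0.024 + 0.025 + 0.072 = 0.121.
At the golden rule MPK = n+g+δ, and in any Cobb-Douglas steady state s = (n+g+δ)·k/y = MPK·k/y = capital's share 0.29.

s_gold = 0.29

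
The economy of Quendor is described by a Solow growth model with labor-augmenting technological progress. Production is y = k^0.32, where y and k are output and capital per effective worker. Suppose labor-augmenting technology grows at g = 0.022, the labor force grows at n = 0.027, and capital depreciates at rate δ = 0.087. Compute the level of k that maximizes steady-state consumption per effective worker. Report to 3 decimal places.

Break-even investment rate: n + g + δ = 0.027 + 0.022 + 0.087 = 0.136.
At the golden rule the marginal product of capital equals n+g+δ: 0.32·k^(0.32−1) = 0.136. Solving, k_gold = (0.32/0.136)^(1/0.68) ≈ 3.5195.

k_gold ≈ 3.520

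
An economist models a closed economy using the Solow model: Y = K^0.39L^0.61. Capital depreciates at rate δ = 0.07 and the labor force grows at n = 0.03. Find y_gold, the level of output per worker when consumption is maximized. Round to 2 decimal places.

y_gold ≈ 2.39

Capital per worker breaks even when investment replaces (n + δ)·k; here n + δ = 0.1.
Maximizing c = f(k) − (n+δ)·k gives f'(k) = n+δ, i.e. 0.39·k^(0.39−1) = 0.1, so k_gold = (0.39/0.1)^(1/0.61) ≈ 9.3102.
Output: y_gold = k_gold^0.39 = 9.3102^0.39 ≈ 2.3872.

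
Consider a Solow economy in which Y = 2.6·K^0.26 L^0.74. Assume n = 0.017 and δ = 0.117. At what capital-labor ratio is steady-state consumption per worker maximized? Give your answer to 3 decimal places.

k_gold ≈ 8.908

The effective depreciation rate is n + δ = 0.017 + 0.117 = 0.134.
Golden rule sets MPK = n+δ: 0.26·2.6·k^(0.26−1) = 0.134, so k_gold = (0.26·2.6/0.134)^(1/0.74) ≈ 8.9081.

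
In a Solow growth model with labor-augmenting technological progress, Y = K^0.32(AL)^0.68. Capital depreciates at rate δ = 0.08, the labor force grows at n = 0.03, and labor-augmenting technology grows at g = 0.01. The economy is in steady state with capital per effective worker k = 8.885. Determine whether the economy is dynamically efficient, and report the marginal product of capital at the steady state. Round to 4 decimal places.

dynamically inefficient; MPK ≈ 0.0725

Break-even investment rate: n + g + δ = 0.03 + 0.01 + 0.08 = 0.12.
MPK = 0.32·k^(0.32−1) = 0.32·8.885^(-0.68) ≈ 0.0725.
MPK < 0.12, so the economy is dynamically inefficient (over-saving).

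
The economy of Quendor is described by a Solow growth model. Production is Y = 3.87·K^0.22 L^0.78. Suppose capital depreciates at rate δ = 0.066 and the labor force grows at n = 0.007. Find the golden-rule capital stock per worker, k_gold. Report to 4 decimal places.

The effective depreciation rate is n + δ = 0.007 + 0.066 = 0.073.
Golden rule sets MPK = n+δ: 0.22·3.87·k^(0.22−1) = 0.073, so k_gold = (0.22·3.87/0.073)^(1/0.78) ≈ 23.3188.

k_gold ≈ 23.3188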